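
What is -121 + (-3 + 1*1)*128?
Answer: -377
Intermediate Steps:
-121 + (-3 + 1*1)*128 = -121 + (-3 + 1)*128 = -121 - 2*128 = -121 - 256 = -377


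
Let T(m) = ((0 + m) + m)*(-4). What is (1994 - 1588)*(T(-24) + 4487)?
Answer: 1899674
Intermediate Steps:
T(m) = -8*m (T(m) = (m + m)*(-4) = (2*m)*(-4) = -8*m)
(1994 - 1588)*(T(-24) + 4487) = (1994 - 1588)*(-8*(-24) + 4487) = 406*(192 + 4487) = 406*4679 = 1899674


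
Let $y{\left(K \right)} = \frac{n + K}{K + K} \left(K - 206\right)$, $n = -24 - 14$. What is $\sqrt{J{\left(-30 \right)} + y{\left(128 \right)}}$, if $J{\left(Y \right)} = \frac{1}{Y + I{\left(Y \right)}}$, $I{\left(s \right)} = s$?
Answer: $\frac{i \sqrt{395115}}{120} \approx 5.2382 i$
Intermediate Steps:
$n = -38$
$J{\left(Y \right)} = \frac{1}{2 Y}$ ($J{\left(Y \right)} = \frac{1}{Y + Y} = \frac{1}{2 Y}$)
$y{\left(K \right)} = \frac{\left(-206 + K\right) \left(-38 + K\right)}{2 K}$ ($y{\left(K \right)} = \frac{-38 + K}{K + K} \left(K - 206\right) = \frac{-38 + K}{2 K} \left(-206 + K\right) = \frac{\left(-206 + K\right) \left(-38 + K\right)}{2 K}$)
$\sqrt{J{\left(-30 \right)} + y{\left(128 \right)}} = \sqrt{\frac{1}{2 \left(-30\right)} + \left(-122 + \frac{1}{2} \cdot 128 + \frac{3914}{128}\right)} = \sqrt{\frac{1}{2} \left(- \frac{1}{30}\right) + \left(-122 + 64 + 3914 \cdot \frac{1}{128}\right)} = \sqrt{- \frac{1}{60} + \left(-122 + 64 + \frac{1957}{64}\right)} = \sqrt{- \frac{1}{60} - \frac{1755}{64}} = \sqrt{- \frac{26341}{960}} = \frac{i \sqrt{395115}}{120}$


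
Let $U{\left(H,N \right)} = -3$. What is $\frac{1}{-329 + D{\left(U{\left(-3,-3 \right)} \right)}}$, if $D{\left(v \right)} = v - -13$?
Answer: $- \frac{1}{319} \approx -0.0031348$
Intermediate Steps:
$D{\left(v \right)} = 13 + v$ ($D{\left(v \right)} = v + 13 = 13 + v$)
$\frac{1}{-329 + D{\left(U{\left(-3,-3 \right)} \right)}} = \frac{1}{-329 + \left(13 - 3\right)} = \frac{1}{-329 + 10} = \frac{1}{-319} = - \frac{1}{319}$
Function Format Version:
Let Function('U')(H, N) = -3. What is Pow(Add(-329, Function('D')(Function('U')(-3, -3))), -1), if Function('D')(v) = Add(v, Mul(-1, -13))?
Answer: Rational(-1, 319) ≈ -0.0031348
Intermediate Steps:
Function('D')(v) = Add(13, v) (Function('D')(v) = Add(v, 13) = Add(13, v))
Pow(Add(-329, Function('D')(Function('U')(-3, -3))), -1) = Pow(Add(-329, Add(13, -3)), -1) = Pow(Add(-329, 10), -1) = Pow(-319, -1) = Rational(-1, 319)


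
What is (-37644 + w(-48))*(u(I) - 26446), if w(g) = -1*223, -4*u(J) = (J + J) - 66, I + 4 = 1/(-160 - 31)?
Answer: 191139438284/191 ≈ 1.0007e+9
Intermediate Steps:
I = -765/191 (I = -4 + 1/(-160 - 31) = -4 + 1/(-191) = -4 - 1/191 = -765/191 ≈ -4.0052)
u(J) = 33/2 - J/2 (u(J) = -((J + J) - 66)/4 = -(2*J - 66)/4 = -(-66 + 2*J)/4 = 33/2 - J/2)
w(g) = -223
(-37644 + w(-48))*(u(I) - 26446) = (-37644 - 223)*((33/2 - 1/2*(-765/191)) - 26446) = -37867*((33/2 + 765/382) - 26446) = -37867*(3534/191 - 26446) = -37867*(-5047652/191) = 191139438284/191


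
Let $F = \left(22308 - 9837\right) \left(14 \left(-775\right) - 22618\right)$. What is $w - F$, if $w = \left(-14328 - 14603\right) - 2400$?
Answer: $417348097$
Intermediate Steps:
$F = -417379428$ ($F = 12471 \left(-10850 - 22618\right) = 12471 \left(-33468\right) = -417379428$)
$w = -31331$ ($w = -28931 - 2400 = -31331$)
$w - F = -31331 - -417379428 = -31331 + 417379428 = 417348097$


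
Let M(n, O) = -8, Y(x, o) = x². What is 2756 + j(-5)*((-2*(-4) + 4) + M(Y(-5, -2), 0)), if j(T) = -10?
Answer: 2716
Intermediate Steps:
2756 + j(-5)*((-2*(-4) + 4) + M(Y(-5, -2), 0)) = 2756 - 10*((-2*(-4) + 4) - 8) = 2756 - 10*((8 + 4) - 8) = 2756 - 10*(12 - 8) = 2756 - 10*4 = 2756 - 40 = 2716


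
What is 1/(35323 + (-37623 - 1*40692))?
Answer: -1/42992 ≈ -2.3260e-5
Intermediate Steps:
1/(35323 + (-37623 - 1*40692)) = 1/(35323 + (-37623 - 40692)) = 1/(35323 - 78315) = 1/(-42992) = -1/42992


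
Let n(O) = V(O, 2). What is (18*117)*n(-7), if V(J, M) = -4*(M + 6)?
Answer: -67392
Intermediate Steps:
V(J, M) = -24 - 4*M (V(J, M) = -4*(6 + M) = -24 - 4*M)
n(O) = -32 (n(O) = -24 - 4*2 = -24 - 8 = -32)
(18*117)*n(-7) = (18*117)*(-32) = 2106*(-32) = -67392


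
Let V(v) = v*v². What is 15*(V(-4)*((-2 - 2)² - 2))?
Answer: -13440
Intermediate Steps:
V(v) = v³
15*(V(-4)*((-2 - 2)² - 2)) = 15*((-4)³*((-2 - 2)² - 2)) = 15*(-64*((-4)² - 2)) = 15*(-64*(16 - 2)) = 15*(-64*14) = 15*(-896) = -13440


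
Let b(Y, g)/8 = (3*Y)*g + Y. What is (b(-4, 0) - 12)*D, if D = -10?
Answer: 440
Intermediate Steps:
b(Y, g) = 8*Y + 24*Y*g (b(Y, g) = 8*((3*Y)*g + Y) = 8*(3*Y*g + Y) = 8*(Y + 3*Y*g) = 8*Y + 24*Y*g)
(b(-4, 0) - 12)*D = (8*(-4)*(1 + 3*0) - 12)*(-10) = (8*(-4)*(1 + 0) - 12)*(-10) = (8*(-4)*1 - 12)*(-10) = (-32 - 12)*(-10) = -44*(-10) = 440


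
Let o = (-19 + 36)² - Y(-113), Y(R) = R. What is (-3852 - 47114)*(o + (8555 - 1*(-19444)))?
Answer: -1447485366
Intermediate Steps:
o = 402 (o = (-19 + 36)² - 1*(-113) = 17² + 113 = 289 + 113 = 402)
(-3852 - 47114)*(o + (8555 - 1*(-19444))) = (-3852 - 47114)*(402 + (8555 - 1*(-19444))) = -50966*(402 + (8555 + 19444)) = -50966*(402 + 27999) = -50966*28401 = -1447485366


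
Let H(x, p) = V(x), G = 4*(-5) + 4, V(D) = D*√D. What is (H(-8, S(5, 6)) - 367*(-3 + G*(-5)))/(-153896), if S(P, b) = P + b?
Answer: 28259/153896 + 2*I*√2/19237 ≈ 0.18362 + 0.00014703*I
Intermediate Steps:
V(D) = D^(3/2)
G = -16 (G = -20 + 4 = -16)
H(x, p) = x^(3/2)
(H(-8, S(5, 6)) - 367*(-3 + G*(-5)))/(-153896) = ((-8)^(3/2) - 367*(-3 - 16*(-5)))/(-153896) = (-16*I*√2 - 367*(-3 + 80))*(-1/153896) = (-16*I*√2 - 367*77)*(-1/153896) = (-16*I*√2 - 28259)*(-1/153896) = (-28259 - 16*I*√2)*(-1/153896) = 28259/153896 + 2*I*√2/19237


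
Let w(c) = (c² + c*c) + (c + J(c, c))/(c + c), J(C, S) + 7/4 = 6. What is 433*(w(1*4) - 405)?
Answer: -5153999/32 ≈ -1.6106e+5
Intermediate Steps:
J(C, S) = 17/4 (J(C, S) = -7/4 + 6 = 17/4)
w(c) = 2*c² + (17/4 + c)/(2*c) (w(c) = (c² + c*c) + (c + 17/4)/(c + c) = (c² + c²) + (17/4 + c)/((2*c)) = 2*c² + (17/4 + c)*(1/(2*c)) = 2*c² + (17/4 + c)/(2*c))
433*(w(1*4) - 405) = 433*((17 + 4*(1*4) + 16*(1*4)³)/(8*((1*4))) - 405) = 433*((⅛)*(17 + 4*4 + 16*4³)/4 - 405) = 433*((⅛)*(¼)*(17 + 16 + 16*64) - 405) = 433*((⅛)*(¼)*(17 + 16 + 1024) - 405) = 433*((⅛)*(¼)*1057 - 405) = 433*(1057/32 - 405) = 433*(-11903/32) = -5153999/32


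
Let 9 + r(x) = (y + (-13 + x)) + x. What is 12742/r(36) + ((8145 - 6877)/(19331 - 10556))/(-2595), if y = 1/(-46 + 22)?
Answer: 6963590673668/27302578875 ≈ 255.05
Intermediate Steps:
y = -1/24 (y = 1/(-24) = -1/24 ≈ -0.041667)
r(x) = -529/24 + 2*x (r(x) = -9 + ((-1/24 + (-13 + x)) + x) = -9 + ((-313/24 + x) + x) = -9 + (-313/24 + 2*x) = -529/24 + 2*x)
12742/r(36) + ((8145 - 6877)/(19331 - 10556))/(-2595) = 12742/(-529/24 + 2*36) + ((8145 - 6877)/(19331 - 10556))/(-2595) = 12742/(-529/24 + 72) + (1268/8775)*(-1/2595) = 12742/(1199/24) + (1268*(1/8775))*(-1/2595) = 12742*(24/1199) + (1268/8775)*(-1/2595) = 305808/1199 - 1268/22771125 = 6963590673668/27302578875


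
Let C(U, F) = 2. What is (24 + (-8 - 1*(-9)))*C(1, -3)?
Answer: 50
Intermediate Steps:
(24 + (-8 - 1*(-9)))*C(1, -3) = (24 + (-8 - 1*(-9)))*2 = (24 + (-8 + 9))*2 = (24 + 1)*2 = 25*2 = 50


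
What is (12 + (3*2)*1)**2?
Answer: 324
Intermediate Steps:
(12 + (3*2)*1)**2 = (12 + 6*1)**2 = (12 + 6)**2 = 18**2 = 324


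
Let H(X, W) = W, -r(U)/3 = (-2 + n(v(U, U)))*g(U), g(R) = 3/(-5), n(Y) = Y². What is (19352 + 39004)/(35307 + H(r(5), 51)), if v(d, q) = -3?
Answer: 9726/5893 ≈ 1.6504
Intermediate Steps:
g(R) = -⅗ (g(R) = 3*(-⅕) = -⅗)
r(U) = 63/5 (r(U) = -3*(-2 + (-3)²)*(-3)/5 = -3*(-2 + 9)*(-3)/5 = -21*(-3)/5 = -3*(-21/5) = 63/5)
(19352 + 39004)/(35307 + H(r(5), 51)) = (19352 + 39004)/(35307 + 51) = 58356/35358 = 58356*(1/35358) = 9726/5893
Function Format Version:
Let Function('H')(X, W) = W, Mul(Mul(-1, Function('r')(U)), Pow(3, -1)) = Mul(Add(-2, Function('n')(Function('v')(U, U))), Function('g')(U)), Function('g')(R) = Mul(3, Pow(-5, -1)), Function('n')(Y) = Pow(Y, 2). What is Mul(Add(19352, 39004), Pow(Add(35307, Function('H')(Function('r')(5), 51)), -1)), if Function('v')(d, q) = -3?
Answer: Rational(9726, 5893) ≈ 1.6504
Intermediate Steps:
Function('g')(R) = Rational(-3, 5) (Function('g')(R) = Mul(3, Rational(-1, 5)) = Rational(-3, 5))
Function('r')(U) = Rational(63, 5) (Function('r')(U) = Mul(-3, Mul(Add(-2, Pow(-3, 2)), Rational(-3, 5))) = Mul(-3, Mul(Add(-2, 9), Rational(-3, 5))) = Mul(-3, Mul(7, Rational(-3, 5))) = Mul(-3, Rational(-21, 5)) = Rational(63, 5))
Mul(Add(19352, 39004), Pow(Add(35307, Function('H')(Function('r')(5), 51)), -1)) = Mul(Add(19352, 39004), Pow(Add(35307, 51), -1)) = Mul(58356, Pow(35358, -1)) = Mul(58356, Rational(1, 35358)) = Rational(9726, 5893)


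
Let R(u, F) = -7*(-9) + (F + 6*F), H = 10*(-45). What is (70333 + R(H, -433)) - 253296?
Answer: -185931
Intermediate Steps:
H = -450
R(u, F) = 63 + 7*F
(70333 + R(H, -433)) - 253296 = (70333 + (63 + 7*(-433))) - 253296 = (70333 + (63 - 3031)) - 253296 = (70333 - 2968) - 253296 = 67365 - 253296 = -185931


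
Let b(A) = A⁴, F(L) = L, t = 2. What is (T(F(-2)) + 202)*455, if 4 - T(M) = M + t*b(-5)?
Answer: -474110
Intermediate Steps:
T(M) = -1246 - M (T(M) = 4 - (M + 2*(-5)⁴) = 4 - (M + 2*625) = 4 - (M + 1250) = 4 - (1250 + M) = 4 + (-1250 - M) = -1246 - M)
(T(F(-2)) + 202)*455 = ((-1246 - 1*(-2)) + 202)*455 = ((-1246 + 2) + 202)*455 = (-1244 + 202)*455 = -1042*455 = -474110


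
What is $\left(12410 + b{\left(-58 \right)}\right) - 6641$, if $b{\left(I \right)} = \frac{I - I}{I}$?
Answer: $5769$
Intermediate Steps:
$b{\left(I \right)} = 0$ ($b{\left(I \right)} = \frac{0}{I} = 0$)
$\left(12410 + b{\left(-58 \right)}\right) - 6641 = \left(12410 + 0\right) - 6641 = 12410 - 6641 = 5769$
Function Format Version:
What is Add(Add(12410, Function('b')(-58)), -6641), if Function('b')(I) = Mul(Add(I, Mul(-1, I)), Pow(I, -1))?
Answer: 5769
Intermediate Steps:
Function('b')(I) = 0 (Function('b')(I) = Mul(0, Pow(I, -1)) = 0)
Add(Add(12410, Function('b')(-58)), -6641) = Add(Add(12410, 0), -6641) = Add(12410, -6641) = 5769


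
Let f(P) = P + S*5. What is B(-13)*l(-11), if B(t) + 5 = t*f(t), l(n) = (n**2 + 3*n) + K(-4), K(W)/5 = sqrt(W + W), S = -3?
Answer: 31592 + 3590*I*sqrt(2) ≈ 31592.0 + 5077.0*I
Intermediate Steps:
K(W) = 5*sqrt(2)*sqrt(W) (K(W) = 5*sqrt(W + W) = 5*sqrt(2*W) = 5*(sqrt(2)*sqrt(W)) = 5*sqrt(2)*sqrt(W))
f(P) = -15 + P (f(P) = P - 3*5 = P - 15 = -15 + P)
l(n) = n**2 + 3*n + 10*I*sqrt(2) (l(n) = (n**2 + 3*n) + 5*sqrt(2)*sqrt(-4) = (n**2 + 3*n) + 5*sqrt(2)*(2*I) = (n**2 + 3*n) + 10*I*sqrt(2) = n**2 + 3*n + 10*I*sqrt(2))
B(t) = -5 + t*(-15 + t)
B(-13)*l(-11) = (-5 - 13*(-15 - 13))*((-11)**2 + 3*(-11) + 10*I*sqrt(2)) = (-5 - 13*(-28))*(121 - 33 + 10*I*sqrt(2)) = (-5 + 364)*(88 + 10*I*sqrt(2)) = 359*(88 + 10*I*sqrt(2)) = 31592 + 3590*I*sqrt(2)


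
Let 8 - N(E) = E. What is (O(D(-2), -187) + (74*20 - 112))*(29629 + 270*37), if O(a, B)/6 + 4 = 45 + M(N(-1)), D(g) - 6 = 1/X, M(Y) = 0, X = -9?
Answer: 63945066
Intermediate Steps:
N(E) = 8 - E
D(g) = 53/9 (D(g) = 6 + 1/(-9) = 6 - 1/9 = 53/9)
O(a, B) = 246 (O(a, B) = -24 + 6*(45 + 0) = -24 + 6*45 = -24 + 270 = 246)
(O(D(-2), -187) + (74*20 - 112))*(29629 + 270*37) = (246 + (74*20 - 112))*(29629 + 270*37) = (246 + (1480 - 112))*(29629 + 9990) = (246 + 1368)*39619 = 1614*39619 = 63945066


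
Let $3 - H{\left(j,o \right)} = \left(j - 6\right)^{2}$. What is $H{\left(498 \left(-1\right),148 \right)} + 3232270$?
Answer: $2978257$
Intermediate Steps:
$H{\left(j,o \right)} = 3 - \left(-6 + j\right)^{2}$ ($H{\left(j,o \right)} = 3 - \left(j - 6\right)^{2} = 3 - \left(-6 + j\right)^{2}$)
$H{\left(498 \left(-1\right),148 \right)} + 3232270 = \left(3 - \left(-6 + 498 \left(-1\right)\right)^{2}\right) + 3232270 = \left(3 - \left(-6 - 498\right)^{2}\right) + 3232270 = \left(3 - \left(-504\right)^{2}\right) + 3232270 = \left(3 - 254016\right) + 3232270 = -254013 + 3232270 = 2978257$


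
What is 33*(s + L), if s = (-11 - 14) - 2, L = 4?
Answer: -759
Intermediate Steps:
s = -27 (s = -25 - 2 = -27)
33*(s + L) = 33*(-27 + 4) = 33*(-23) = -759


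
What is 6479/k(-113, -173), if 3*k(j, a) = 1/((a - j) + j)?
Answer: -3362601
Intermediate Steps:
k(j, a) = 1/(3*a) (k(j, a) = 1/(3*((a - j) + j)) = 1/(3*a))
6479/k(-113, -173) = 6479/(((⅓)/(-173))) = 6479/(((⅓)*(-1/173))) = 6479/(-1/519) = 6479*(-519) = -3362601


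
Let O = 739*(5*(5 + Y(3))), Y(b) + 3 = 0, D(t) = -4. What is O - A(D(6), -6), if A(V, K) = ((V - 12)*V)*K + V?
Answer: 7778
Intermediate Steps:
Y(b) = -3 (Y(b) = -3 + 0 = -3)
A(V, K) = V + K*V*(-12 + V) (A(V, K) = ((-12 + V)*V)*K + V = (V*(-12 + V))*K + V = K*V*(-12 + V) + V = V + K*V*(-12 + V))
O = 7390 (O = 739*(5*(5 - 3)) = 739*(5*2) = 739*10 = 7390)
O - A(D(6), -6) = 7390 - (-4)*(1 - 12*(-6) - 6*(-4)) = 7390 - (-4)*(1 + 72 + 24) = 7390 - (-4)*97 = 7390 - 1*(-388) = 7390 + 388 = 7778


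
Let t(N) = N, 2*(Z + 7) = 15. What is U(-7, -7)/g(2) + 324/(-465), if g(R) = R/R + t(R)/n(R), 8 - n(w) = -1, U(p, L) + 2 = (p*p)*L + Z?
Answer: -963531/3410 ≈ -282.56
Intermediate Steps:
Z = 1/2 (Z = -7 + (1/2)*15 = -7 + 15/2 = 1/2 ≈ 0.50000)
U(p, L) = -3/2 + L*p**2 (U(p, L) = -2 + ((p*p)*L + 1/2) = -2 + (p**2*L + 1/2) = -2 + (L*p**2 + 1/2) = -2 + (1/2 + L*p**2) = -3/2 + L*p**2)
n(w) = 9 (n(w) = 8 - 1*(-1) = 8 + 1 = 9)
g(R) = 1 + R/9 (g(R) = R/R + R/9 = 1 + R*(1/9) = 1 + R/9)
U(-7, -7)/g(2) + 324/(-465) = (-3/2 - 7*(-7)**2)/(1 + (1/9)*2) + 324/(-465) = (-3/2 - 7*49)/(1 + 2/9) + 324*(-1/465) = (-3/2 - 343)/(11/9) - 108/155 = -689/2*9/11 - 108/155 = -6201/22 - 108/155 = -963531/3410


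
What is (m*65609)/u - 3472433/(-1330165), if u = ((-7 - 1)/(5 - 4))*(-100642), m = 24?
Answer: 611284988441/133870465930 ≈ 4.5662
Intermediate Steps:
u = 805136 (u = -8/1*(-100642) = -8*1*(-100642) = -8*(-100642) = 805136)
(m*65609)/u - 3472433/(-1330165) = (24*65609)/805136 - 3472433/(-1330165) = 1574616*(1/805136) - 3472433*(-1/1330165) = 196827/100642 + 3472433/1330165 = 611284988441/133870465930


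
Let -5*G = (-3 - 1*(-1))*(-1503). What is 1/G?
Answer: -5/3006 ≈ -0.0016633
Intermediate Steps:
G = -3006/5 (G = -(-3 - 1*(-1))*(-1503)/5 = -(-3 + 1)*(-1503)/5 = -(-2)*(-1503)/5 = -⅕*3006 = -3006/5 ≈ -601.20)
1/G = 1/(-3006/5) = -5/3006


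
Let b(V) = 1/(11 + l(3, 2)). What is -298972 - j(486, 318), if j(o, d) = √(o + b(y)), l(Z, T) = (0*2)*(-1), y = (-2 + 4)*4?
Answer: -298972 - √58817/11 ≈ -2.9899e+5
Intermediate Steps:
y = 8 (y = 2*4 = 8)
l(Z, T) = 0 (l(Z, T) = 0*(-1) = 0)
b(V) = 1/11 (b(V) = 1/(11 + 0) = 1/11)
j(o, d) = √(1/11 + o) (j(o, d) = √(o + 1/11) = √(1/11 + o))
-298972 - j(486, 318) = -298972 - √(11 + 121*486)/11 = -298972 - √(11 + 58806)/11 = -298972 - √58817/11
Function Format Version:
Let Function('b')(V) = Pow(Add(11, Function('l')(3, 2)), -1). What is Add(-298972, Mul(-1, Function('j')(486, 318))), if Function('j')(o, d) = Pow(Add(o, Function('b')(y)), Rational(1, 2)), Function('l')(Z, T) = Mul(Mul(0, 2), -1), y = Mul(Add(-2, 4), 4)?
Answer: Add(-298972, Mul(Rational(-1, 11), Pow(58817, Rational(1, 2)))) ≈ -2.9899e+5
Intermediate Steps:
y = 8 (y = Mul(2, 4) = 8)
Function('l')(Z, T) = 0 (Function('l')(Z, T) = Mul(0, -1) = 0)
Function('b')(V) = Rational(1, 11) (Function('b')(V) = Pow(Add(11, 0), -1) = Pow(11, -1) = Rational(1, 11))
Function('j')(o, d) = Pow(Add(Rational(1, 11), o), Rational(1, 2)) (Function('j')(o, d) = Pow(Add(o, Rational(1, 11)), Rational(1, 2)) = Pow(Add(Rational(1, 11), o), Rational(1, 2)))
Add(-298972, Mul(-1, Function('j')(486, 318))) = Add(-298972, Mul(-1, Mul(Rational(1, 11), Pow(Add(11, Mul(121, 486)), Rational(1, 2))))) = Add(-298972, Mul(-1, Mul(Rational(1, 11), Pow(Add(11, 58806), Rational(1, 2))))) = Add(-298972, Mul(-1, Mul(Rational(1, 11), Pow(58817, Rational(1, 2))))) = Add(-298972, Mul(Rational(-1, 11), Pow(58817, Rational(1, 2))))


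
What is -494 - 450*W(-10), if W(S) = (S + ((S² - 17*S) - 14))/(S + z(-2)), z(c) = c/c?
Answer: 11806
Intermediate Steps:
z(c) = 1
W(S) = (-14 + S² - 16*S)/(1 + S) (W(S) = (S + ((S² - 17*S) - 14))/(S + 1) = (S + (-14 + S² - 17*S))/(1 + S) = (-14 + S² - 16*S)/(1 + S))
-494 - 450*W(-10) = -494 - 450*(-14 + (-10)² - 16*(-10))/(1 - 10) = -494 - 450*(-14 + 100 + 160)/(-9) = -494 - (-50)*246 = -494 - 450*(-82/3) = -494 + 12300 = 11806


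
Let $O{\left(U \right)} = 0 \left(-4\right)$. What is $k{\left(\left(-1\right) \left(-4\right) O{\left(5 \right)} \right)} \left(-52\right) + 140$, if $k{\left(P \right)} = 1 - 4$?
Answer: $296$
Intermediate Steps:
$O{\left(U \right)} = 0$
$k{\left(P \right)} = -3$
$k{\left(\left(-1\right) \left(-4\right) O{\left(5 \right)} \right)} \left(-52\right) + 140 = \left(-3\right) \left(-52\right) + 140 = 156 + 140 = 296$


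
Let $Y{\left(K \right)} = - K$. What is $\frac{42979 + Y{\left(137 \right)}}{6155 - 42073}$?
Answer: $- \frac{21421}{17959} \approx -1.1928$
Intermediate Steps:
$\frac{42979 + Y{\left(137 \right)}}{6155 - 42073} = \frac{42979 - 137}{6155 - 42073} = \frac{42979 - 137}{-35918} = 42842 \left(- \frac{1}{35918}\right) = - \frac{21421}{17959}$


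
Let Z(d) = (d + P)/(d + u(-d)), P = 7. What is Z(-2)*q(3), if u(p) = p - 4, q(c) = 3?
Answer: -15/4 ≈ -3.7500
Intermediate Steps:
u(p) = -4 + p
Z(d) = -7/4 - d/4 (Z(d) = (d + 7)/(d + (-4 - d)) = (7 + d)/(-4) = (7 + d)*(-¼) = -7/4 - d/4)
Z(-2)*q(3) = (-7/4 - ¼*(-2))*3 = (-7/4 + ½)*3 = -5/4*3 = -15/4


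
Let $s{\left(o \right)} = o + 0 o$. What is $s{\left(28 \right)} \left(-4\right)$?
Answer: $-112$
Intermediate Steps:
$s{\left(o \right)} = o$ ($s{\left(o \right)} = o + 0 = o$)
$s{\left(28 \right)} \left(-4\right) = 28 \left(-4\right) = -112$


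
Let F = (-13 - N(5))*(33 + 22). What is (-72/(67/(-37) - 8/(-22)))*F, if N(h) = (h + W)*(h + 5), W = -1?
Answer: -85421160/589 ≈ -1.4503e+5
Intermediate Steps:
N(h) = (-1 + h)*(5 + h) (N(h) = (h - 1)*(h + 5) = (-1 + h)*(5 + h))
F = -2915 (F = (-13 - (-5 + 5² + 4*5))*(33 + 22) = (-13 - (-5 + 25 + 20))*55 = (-13 - 1*40)*55 = (-13 - 40)*55 = -53*55 = -2915)
(-72/(67/(-37) - 8/(-22)))*F = -72/(67/(-37) - 8/(-22))*(-2915) = -72/(67*(-1/37) - 8*(-1/22))*(-2915) = -72/(-67/37 + 4/11)*(-2915) = -72/(-589/407)*(-2915) = -72*(-407/589)*(-2915) = (29304/589)*(-2915) = -85421160/589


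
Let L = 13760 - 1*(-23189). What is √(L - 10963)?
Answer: √25986 ≈ 161.20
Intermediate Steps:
L = 36949 (L = 13760 + 23189 = 36949)
√(L - 10963) = √(36949 - 10963) = √25986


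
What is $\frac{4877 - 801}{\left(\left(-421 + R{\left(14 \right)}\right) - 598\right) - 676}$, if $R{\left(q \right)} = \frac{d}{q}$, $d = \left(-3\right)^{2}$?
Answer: $- \frac{57064}{23721} \approx -2.4056$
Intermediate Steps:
$d = 9$
$R{\left(q \right)} = \frac{9}{q}$
$\frac{4877 - 801}{\left(\left(-421 + R{\left(14 \right)}\right) - 598\right) - 676} = \frac{4877 - 801}{\left(\left(-421 + \frac{9}{14}\right) - 598\right) - 676} = \frac{4076}{\left(\left(-421 + 9 \cdot \frac{1}{14}\right) - 598\right) - 676} = \frac{4076}{\left(\left(-421 + \frac{9}{14}\right) - 598\right) - 676} = \frac{4076}{\left(- \frac{5885}{14} - 598\right) - 676} = \frac{4076}{- \frac{14257}{14} - 676} = \frac{4076}{- \frac{23721}{14}} = 4076 \left(- \frac{14}{23721}\right) = - \frac{57064}{23721}$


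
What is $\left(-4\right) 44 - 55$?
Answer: $-231$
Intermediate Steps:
$\left(-4\right) 44 - 55 = -176 - 55 = -231$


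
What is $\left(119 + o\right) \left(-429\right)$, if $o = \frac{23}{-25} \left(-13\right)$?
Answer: $- \frac{1404546}{25} \approx -56182.0$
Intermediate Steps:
$o = \frac{299}{25}$ ($o = 23 \left(- \frac{1}{25}\right) \left(-13\right) = \left(- \frac{23}{25}\right) \left(-13\right) = \frac{299}{25} \approx 11.96$)
$\left(119 + o\right) \left(-429\right) = \left(119 + \frac{299}{25}\right) \left(-429\right) = \frac{3274}{25} \left(-429\right) = - \frac{1404546}{25}$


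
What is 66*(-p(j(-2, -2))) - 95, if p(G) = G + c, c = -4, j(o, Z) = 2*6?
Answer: -623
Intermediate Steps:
j(o, Z) = 12
p(G) = -4 + G (p(G) = G - 4 = -4 + G)
66*(-p(j(-2, -2))) - 95 = 66*(-(-4 + 12)) - 95 = 66*(-1*8) - 95 = 66*(-8) - 95 = -528 - 95 = -623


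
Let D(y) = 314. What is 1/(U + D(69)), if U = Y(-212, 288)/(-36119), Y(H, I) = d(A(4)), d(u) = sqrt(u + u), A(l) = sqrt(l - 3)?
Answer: 204819399277/64313291372977 + 36119*sqrt(2)/128626582745954 ≈ 0.0031847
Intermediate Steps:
A(l) = sqrt(-3 + l)
d(u) = sqrt(2)*sqrt(u) (d(u) = sqrt(2*u) = sqrt(2)*sqrt(u))
Y(H, I) = sqrt(2) (Y(H, I) = sqrt(2)*sqrt(sqrt(-3 + 4)) = sqrt(2)*sqrt(sqrt(1)) = sqrt(2)*sqrt(1) = sqrt(2)*1 = sqrt(2))
U = -sqrt(2)/36119 (U = sqrt(2)/(-36119) = sqrt(2)*(-1/36119) = -sqrt(2)/36119 ≈ -3.9154e-5)
1/(U + D(69)) = 1/(-sqrt(2)/36119 + 314) = 1/(314 - sqrt(2)/36119)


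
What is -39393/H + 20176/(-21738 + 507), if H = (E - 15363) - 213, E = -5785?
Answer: 405373247/453515391 ≈ 0.89385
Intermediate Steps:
H = -21361 (H = (-5785 - 15363) - 213 = -21148 - 213 = -21361)
-39393/H + 20176/(-21738 + 507) = -39393/(-21361) + 20176/(-21738 + 507) = -39393*(-1/21361) + 20176/(-21231) = 39393/21361 + 20176*(-1/21231) = 39393/21361 - 20176/21231 = 405373247/453515391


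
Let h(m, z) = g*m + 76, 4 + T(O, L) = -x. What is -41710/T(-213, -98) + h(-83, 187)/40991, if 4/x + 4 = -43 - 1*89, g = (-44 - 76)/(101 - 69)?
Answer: 46504823215/4427028 ≈ 10505.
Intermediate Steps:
g = -15/4 (g = -120/32 = -120*1/32 = -15/4 ≈ -3.7500)
x = -1/34 (x = 4/(-4 + (-43 - 1*89)) = 4/(-4 + (-43 - 89)) = 4/(-4 - 132) = 4/(-136) = 4*(-1/136) = -1/34 ≈ -0.029412)
T(O, L) = -135/34 (T(O, L) = -4 - 1*(-1/34) = -4 + 1/34 = -135/34)
h(m, z) = 76 - 15*m/4 (h(m, z) = -15*m/4 + 76 = 76 - 15*m/4)
-41710/T(-213, -98) + h(-83, 187)/40991 = -41710/(-135/34) + (76 - 15/4*(-83))/40991 = -41710*(-34/135) + (76 + 1245/4)*(1/40991) = 283628/27 + (1549/4)*(1/40991) = 283628/27 + 1549/163964 = 46504823215/4427028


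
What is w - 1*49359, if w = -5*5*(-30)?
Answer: -48609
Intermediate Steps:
w = 750 (w = -25*(-30) = 750)
w - 1*49359 = 750 - 1*49359 = 750 - 49359 = -48609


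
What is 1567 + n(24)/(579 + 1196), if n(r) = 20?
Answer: 556289/355 ≈ 1567.0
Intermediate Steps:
1567 + n(24)/(579 + 1196) = 1567 + 20/(579 + 1196) = 1567 + 20/1775 = 1567 + (1/1775)*20 = 1567 + 4/355 = 556289/355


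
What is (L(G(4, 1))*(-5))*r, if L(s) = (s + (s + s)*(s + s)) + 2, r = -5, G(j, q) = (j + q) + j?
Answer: 8375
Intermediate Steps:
G(j, q) = q + 2*j
L(s) = 2 + s + 4*s² (L(s) = (s + (2*s)*(2*s)) + 2 = (s + 4*s²) + 2 = 2 + s + 4*s²)
(L(G(4, 1))*(-5))*r = ((2 + (1 + 2*4) + 4*(1 + 2*4)²)*(-5))*(-5) = ((2 + (1 + 8) + 4*(1 + 8)²)*(-5))*(-5) = ((2 + 9 + 4*9²)*(-5))*(-5) = ((2 + 9 + 4*81)*(-5))*(-5) = ((2 + 9 + 324)*(-5))*(-5) = (335*(-5))*(-5) = -1675*(-5) = 8375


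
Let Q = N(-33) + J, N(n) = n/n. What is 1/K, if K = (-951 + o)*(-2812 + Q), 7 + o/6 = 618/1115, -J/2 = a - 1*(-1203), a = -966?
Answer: 223/724990959 ≈ 3.0759e-7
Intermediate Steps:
N(n) = 1
J = -474 (J = -2*(-966 - 1*(-1203)) = -2*(-966 + 1203) = -2*237 = -474)
o = -43122/1115 (o = -42 + 6*(618/1115) = -42 + 3708/1115 = -43122/1115 ≈ -38.674)
Q = -473 (Q = 1 - 474 = -473)
K = 724990959/223 (K = (-951 - 43122/1115)*(-2812 - 473) = -1103487/1115*(-3285) = 724990959/223 ≈ 3.2511e+6)
1/K = 1/(724990959/223) = 223/724990959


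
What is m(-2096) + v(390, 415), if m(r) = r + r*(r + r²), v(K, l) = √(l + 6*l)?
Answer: -9203789616 + √2905 ≈ -9.2038e+9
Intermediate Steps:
v(K, l) = √7*√l (v(K, l) = √(7*l) = √7*√l)
m(-2096) + v(390, 415) = -2096*(1 - 2096 + (-2096)²) + √7*√415 = -2096*(1 - 2096 + 4393216) + √2905 = -2096*4391121 + √2905 = -9203789616 + √2905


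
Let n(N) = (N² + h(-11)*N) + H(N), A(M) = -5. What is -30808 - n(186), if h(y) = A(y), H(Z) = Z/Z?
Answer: -64475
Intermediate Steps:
H(Z) = 1
h(y) = -5
n(N) = 1 + N² - 5*N (n(N) = (N² - 5*N) + 1 = 1 + N² - 5*N)
-30808 - n(186) = -30808 - (1 + 186² - 5*186) = -30808 - (1 + 34596 - 930) = -30808 - 1*33667 = -30808 - 33667 = -64475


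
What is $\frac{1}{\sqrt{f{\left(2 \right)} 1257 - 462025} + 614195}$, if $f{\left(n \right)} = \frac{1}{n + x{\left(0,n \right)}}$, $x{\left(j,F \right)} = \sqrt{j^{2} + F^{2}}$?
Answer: $\frac{2456780}{1508943838943} - \frac{2 i \sqrt{1846843}}{1508943838943} \approx 1.6281 \cdot 10^{-6} - 1.8012 \cdot 10^{-9} i$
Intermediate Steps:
$x{\left(j,F \right)} = \sqrt{F^{2} + j^{2}}$
$f{\left(n \right)} = \frac{1}{n + \sqrt{n^{2}}}$ ($f{\left(n \right)} = \frac{1}{n + \sqrt{n^{2} + 0^{2}}} = \frac{1}{n + \sqrt{n^{2} + 0}} = \frac{1}{n + \sqrt{n^{2}}}$)
$\frac{1}{\sqrt{f{\left(2 \right)} 1257 - 462025} + 614195} = \frac{1}{\sqrt{\frac{1}{2 + \sqrt{2^{2}}} \cdot 1257 - 462025} + 614195} = \frac{1}{\sqrt{\frac{1}{2 + \sqrt{4}} \cdot 1257 - 462025} + 614195} = \frac{1}{\sqrt{\frac{1}{2 + 2} \cdot 1257 - 462025} + 614195} = \frac{1}{\sqrt{\frac{1}{4} \cdot 1257 - 462025} + 614195} = \frac{1}{\sqrt{\frac{1257}{4} - 462025} + 614195} = \frac{1}{\sqrt{- \frac{1846843}{4}} + 614195} = \frac{1}{\frac{i \sqrt{1846843}}{2} + 614195} = \frac{1}{614195 + \frac{i \sqrt{1846843}}{2}}$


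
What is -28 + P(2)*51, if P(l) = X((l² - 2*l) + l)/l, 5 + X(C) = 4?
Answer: -107/2 ≈ -53.500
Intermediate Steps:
X(C) = -1 (X(C) = -5 + 4 = -1)
P(l) = -1/l
-28 + P(2)*51 = -28 - 1/2*51 = -28 - 1*½*51 = -28 - ½*51 = -28 - 51/2 = -107/2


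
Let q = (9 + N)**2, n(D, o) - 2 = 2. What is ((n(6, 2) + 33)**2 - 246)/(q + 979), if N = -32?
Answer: 1123/1508 ≈ 0.74469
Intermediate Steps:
n(D, o) = 4 (n(D, o) = 2 + 2 = 4)
q = 529 (q = (9 - 32)**2 = (-23)**2 = 529)
((n(6, 2) + 33)**2 - 246)/(q + 979) = ((4 + 33)**2 - 246)/(529 + 979) = (37**2 - 246)/1508 = (1369 - 246)*(1/1508) = 1123*(1/1508) = 1123/1508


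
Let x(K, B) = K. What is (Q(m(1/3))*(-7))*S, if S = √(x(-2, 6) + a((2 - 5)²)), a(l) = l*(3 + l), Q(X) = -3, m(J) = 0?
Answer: 21*√106 ≈ 216.21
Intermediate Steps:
S = √106 (S = √(-2 + (2 - 5)²*(3 + (2 - 5)²)) = √(-2 + (-3)²*(3 + (-3)²)) = √(-2 + 9*(3 + 9)) = √(-2 + 9*12) = √(-2 + 108) = √106 ≈ 10.296)
(Q(m(1/3))*(-7))*S = (-3*(-7))*√106 = 21*√106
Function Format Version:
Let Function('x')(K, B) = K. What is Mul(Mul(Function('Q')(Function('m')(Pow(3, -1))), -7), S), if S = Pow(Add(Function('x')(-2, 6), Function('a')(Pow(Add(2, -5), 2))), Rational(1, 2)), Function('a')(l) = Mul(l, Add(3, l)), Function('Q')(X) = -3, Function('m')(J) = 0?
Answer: Mul(21, Pow(106, Rational(1, 2))) ≈ 216.21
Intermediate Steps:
S = Pow(106, Rational(1, 2)) (S = Pow(Add(-2, Mul(Pow(Add(2, -5), 2), Add(3, Pow(Add(2, -5), 2)))), Rational(1, 2)) = Pow(Add(-2, Mul(Pow(-3, 2), Add(3, Pow(-3, 2)))), Rational(1, 2)) = Pow(Add(-2, Mul(9, Add(3, 9))), Rational(1, 2)) = Pow(Add(-2, Mul(9, 12)), Rational(1, 2)) = Pow(Add(-2, 108), Rational(1, 2)) = Pow(106, Rational(1, 2)) ≈ 10.296)
Mul(Mul(Function('Q')(Function('m')(Pow(3, -1))), -7), S) = Mul(Mul(-3, -7), Pow(106, Rational(1, 2))) = Mul(21, Pow(106, Rational(1, 2)))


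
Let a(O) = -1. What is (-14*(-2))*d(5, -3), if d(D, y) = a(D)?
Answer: -28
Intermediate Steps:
d(D, y) = -1
(-14*(-2))*d(5, -3) = -14*(-2)*(-1) = 28*(-1) = -28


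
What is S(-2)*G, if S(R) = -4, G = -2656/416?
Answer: 332/13 ≈ 25.538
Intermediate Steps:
G = -83/13 (G = -2656*1/416 = -83/13 ≈ -6.3846)
S(-2)*G = -4*(-83/13) = 332/13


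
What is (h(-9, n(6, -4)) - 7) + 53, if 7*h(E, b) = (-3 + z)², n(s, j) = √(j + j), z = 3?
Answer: 46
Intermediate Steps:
n(s, j) = √2*√j (n(s, j) = √(2*j) = √2*√j)
h(E, b) = 0 (h(E, b) = (-3 + 3)²/7 = (⅐)*0² = (⅐)*0 = 0)
(h(-9, n(6, -4)) - 7) + 53 = (0 - 7) + 53 = -7 + 53 = 46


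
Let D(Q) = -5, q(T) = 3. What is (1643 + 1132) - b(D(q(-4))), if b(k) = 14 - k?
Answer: 2756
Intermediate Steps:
(1643 + 1132) - b(D(q(-4))) = (1643 + 1132) - (14 - 1*(-5)) = 2775 - (14 + 5) = 2775 - 1*19 = 2775 - 19 = 2756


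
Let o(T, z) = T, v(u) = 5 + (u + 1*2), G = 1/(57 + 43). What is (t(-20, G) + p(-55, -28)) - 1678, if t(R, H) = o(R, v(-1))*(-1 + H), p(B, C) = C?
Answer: -8431/5 ≈ -1686.2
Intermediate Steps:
G = 1/100 ≈ 0.010000
v(u) = 7 + u (v(u) = 5 + (u + 2) = 5 + (2 + u) = 7 + u)
t(R, H) = R*(-1 + H)
(t(-20, G) + p(-55, -28)) - 1678 = (-20*(-1 + 1/100) - 28) - 1678 = (-20*(-99/100) - 28) - 1678 = (99/5 - 28) - 1678 = -41/5 - 1678 = -8431/5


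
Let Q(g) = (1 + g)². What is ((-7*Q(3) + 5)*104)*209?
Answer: -2325752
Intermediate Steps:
((-7*Q(3) + 5)*104)*209 = ((-7*(1 + 3)² + 5)*104)*209 = ((-7*4² + 5)*104)*209 = ((-7*16 + 5)*104)*209 = ((-112 + 5)*104)*209 = -107*104*209 = -11128*209 = -2325752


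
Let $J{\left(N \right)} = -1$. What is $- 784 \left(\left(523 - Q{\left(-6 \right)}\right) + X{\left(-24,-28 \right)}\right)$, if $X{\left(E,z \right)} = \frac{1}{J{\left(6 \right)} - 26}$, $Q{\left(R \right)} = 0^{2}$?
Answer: $- \frac{11070080}{27} \approx -4.1 \cdot 10^{5}$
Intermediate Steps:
$Q{\left(R \right)} = 0$
$X{\left(E,z \right)} = - \frac{1}{27}$ ($X{\left(E,z \right)} = \frac{1}{-1 - 26} = \frac{1}{-27} = - \frac{1}{27}$)
$- 784 \left(\left(523 - Q{\left(-6 \right)}\right) + X{\left(-24,-28 \right)}\right) = - 784 \left(\left(523 - 0\right) - \frac{1}{27}\right) = - 784 \left(\left(523 + 0\right) - \frac{1}{27}\right) = - 784 \left(523 - \frac{1}{27}\right) = \left(-784\right) \frac{14120}{27} = - \frac{11070080}{27}$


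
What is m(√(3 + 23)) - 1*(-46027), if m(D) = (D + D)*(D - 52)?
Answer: 46079 - 104*√26 ≈ 45549.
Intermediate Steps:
m(D) = 2*D*(-52 + D) (m(D) = (2*D)*(-52 + D) = 2*D*(-52 + D))
m(√(3 + 23)) - 1*(-46027) = 2*√(3 + 23)*(-52 + √(3 + 23)) - 1*(-46027) = 2*√26*(-52 + √26) + 46027 = 46027 + 2*√26*(-52 + √26)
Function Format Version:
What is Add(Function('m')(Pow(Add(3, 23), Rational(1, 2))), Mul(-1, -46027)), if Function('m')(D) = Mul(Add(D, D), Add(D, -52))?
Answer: Add(46079, Mul(-104, Pow(26, Rational(1, 2)))) ≈ 45549.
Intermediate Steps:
Function('m')(D) = Mul(2, D, Add(-52, D)) (Function('m')(D) = Mul(Mul(2, D), Add(-52, D)) = Mul(2, D, Add(-52, D)))
Add(Function('m')(Pow(Add(3, 23), Rational(1, 2))), Mul(-1, -46027)) = Add(Mul(2, Pow(Add(3, 23), Rational(1, 2)), Add(-52, Pow(Add(3, 23), Rational(1, 2)))), Mul(-1, -46027)) = Add(Mul(2, Pow(26, Rational(1, 2)), Add(-52, Pow(26, Rational(1, 2)))), 46027) = Add(46027, Mul(2, Pow(26, Rational(1, 2)), Add(-52, Pow(26, Rational(1, 2)))))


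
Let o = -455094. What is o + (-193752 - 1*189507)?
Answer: -838353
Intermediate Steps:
o + (-193752 - 1*189507) = -455094 + (-193752 - 1*189507) = -455094 + (-193752 - 189507) = -455094 - 383259 = -838353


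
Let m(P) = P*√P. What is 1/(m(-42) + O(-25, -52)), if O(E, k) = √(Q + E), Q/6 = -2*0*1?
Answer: 5*I/74063 + 42*I*√42/74063 ≈ 0.0037426*I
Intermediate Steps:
Q = 0 (Q = 6*(-2*0*1) = 6*(0*1) = 6*0 = 0)
m(P) = P^(3/2)
O(E, k) = √E (O(E, k) = √(0 + E) = √E)
1/(m(-42) + O(-25, -52)) = 1/((-42)^(3/2) + √(-25)) = 1/(-42*I*√42 + 5*I) = 1/(5*I - 42*I*√42)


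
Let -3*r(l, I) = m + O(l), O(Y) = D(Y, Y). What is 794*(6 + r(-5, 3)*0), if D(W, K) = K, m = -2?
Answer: 4764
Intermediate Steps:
O(Y) = Y
r(l, I) = ⅔ - l/3 (r(l, I) = -(-2 + l)/3 = ⅔ - l/3)
794*(6 + r(-5, 3)*0) = 794*(6 + (⅔ - ⅓*(-5))*0) = 794*(6 + (⅔ + 5/3)*0) = 794*(6 + (7/3)*0) = 794*(6 + 0) = 794*6 = 4764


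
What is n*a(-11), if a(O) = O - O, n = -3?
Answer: 0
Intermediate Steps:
a(O) = 0
n*a(-11) = -3*0 = 0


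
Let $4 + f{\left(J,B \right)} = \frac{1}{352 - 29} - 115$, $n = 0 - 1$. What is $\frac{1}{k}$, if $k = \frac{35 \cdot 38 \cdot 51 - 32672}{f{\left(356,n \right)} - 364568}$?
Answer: $- \frac{58896950}{5678017} \approx -10.373$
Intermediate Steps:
$n = -1$ ($n = 0 - 1 = -1$)
$f{\left(J,B \right)} = - \frac{38436}{323}$ ($f{\left(J,B \right)} = -4 - \left(115 - \frac{1}{352 - 29}\right) = -4 - \left(115 - \frac{1}{323}\right) = -4 + \left(\frac{1}{323} - 115\right) = -4 - \frac{37144}{323} = - \frac{38436}{323}$)
$k = - \frac{5678017}{58896950}$ ($k = \frac{35 \cdot 38 \cdot 51 - 32672}{- \frac{38436}{323} - 364568} = \frac{1330 \cdot 51 - 32672}{- \frac{117793900}{323}} = \left(67830 - 32672\right) \left(- \frac{323}{117793900}\right) = 35158 \left(- \frac{323}{117793900}\right) = - \frac{5678017}{58896950} \approx -0.096406$)
$\frac{1}{k} = \frac{1}{- \frac{5678017}{58896950}} = - \frac{58896950}{5678017}$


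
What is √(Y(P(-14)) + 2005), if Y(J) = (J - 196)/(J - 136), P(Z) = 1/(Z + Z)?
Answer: √29110412006/3809 ≈ 44.793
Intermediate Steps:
P(Z) = 1/(2*Z)
Y(J) = (-196 + J)/(-136 + J)
√(Y(P(-14)) + 2005) = √((-196 + (½)/(-14))/(-136 + (½)/(-14)) + 2005) = √((-196 + (½)*(-1/14))/(-136 + (½)*(-1/14)) + 2005) = √((-196 - 1/28)/(-136 - 1/28) + 2005) = √(-5489/28/(-3809/28) + 2005) = √(-28/3809*(-5489/28) + 2005) = √(5489/3809 + 2005) = √(7642534/3809) = √29110412006/3809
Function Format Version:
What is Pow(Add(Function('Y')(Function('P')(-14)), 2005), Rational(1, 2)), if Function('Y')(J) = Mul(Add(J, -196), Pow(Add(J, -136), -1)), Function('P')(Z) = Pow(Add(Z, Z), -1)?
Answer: Mul(Rational(1, 3809), Pow(29110412006, Rational(1, 2))) ≈ 44.793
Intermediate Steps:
Function('P')(Z) = Mul(Rational(1, 2), Pow(Z, -1)) (Function('P')(Z) = Pow(Mul(2, Z), -1) = Mul(Rational(1, 2), Pow(Z, -1)))
Function('Y')(J) = Mul(Pow(Add(-136, J), -1), Add(-196, J)) (Function('Y')(J) = Mul(Add(-196, J), Pow(Add(-136, J), -1)) = Mul(Pow(Add(-136, J), -1), Add(-196, J)))
Pow(Add(Function('Y')(Function('P')(-14)), 2005), Rational(1, 2)) = Pow(Add(Mul(Pow(Add(-136, Mul(Rational(1, 2), Pow(-14, -1))), -1), Add(-196, Mul(Rational(1, 2), Pow(-14, -1)))), 2005), Rational(1, 2)) = Pow(Add(Mul(Pow(Add(-136, Mul(Rational(1, 2), Rational(-1, 14))), -1), Add(-196, Mul(Rational(1, 2), Rational(-1, 14)))), 2005), Rational(1, 2)) = Pow(Add(Mul(Pow(Add(-136, Rational(-1, 28)), -1), Add(-196, Rational(-1, 28))), 2005), Rational(1, 2)) = Pow(Add(Mul(Pow(Rational(-3809, 28), -1), Rational(-5489, 28)), 2005), Rational(1, 2)) = Pow(Add(Mul(Rational(-28, 3809), Rational(-5489, 28)), 2005), Rational(1, 2)) = Pow(Add(Rational(5489, 3809), 2005), Rational(1, 2)) = Pow(Rational(7642534, 3809), Rational(1, 2)) = Mul(Rational(1, 3809), Pow(29110412006, Rational(1, 2)))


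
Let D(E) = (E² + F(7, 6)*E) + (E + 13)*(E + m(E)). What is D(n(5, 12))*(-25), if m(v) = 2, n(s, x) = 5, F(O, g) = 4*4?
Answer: -5775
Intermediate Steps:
F(O, g) = 16
D(E) = E² + 16*E + (2 + E)*(13 + E) (D(E) = (E² + 16*E) + (E + 13)*(E + 2) = (E² + 16*E) + (13 + E)*(2 + E) = (E² + 16*E) + (2 + E)*(13 + E) = E² + 16*E + (2 + E)*(13 + E))
D(n(5, 12))*(-25) = (26 + 2*5² + 31*5)*(-25) = (26 + 2*25 + 155)*(-25) = (26 + 50 + 155)*(-25) = 231*(-25) = -5775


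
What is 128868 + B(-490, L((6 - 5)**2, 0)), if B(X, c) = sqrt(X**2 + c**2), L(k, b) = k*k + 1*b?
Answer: 128868 + sqrt(240101) ≈ 1.2936e+5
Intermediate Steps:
L(k, b) = b + k**2 (L(k, b) = k**2 + b = b + k**2)
128868 + B(-490, L((6 - 5)**2, 0)) = 128868 + sqrt((-490)**2 + (0 + ((6 - 5)**2)**2)**2) = 128868 + sqrt(240100 + (0 + (1**2)**2)**2) = 128868 + sqrt(240100 + (0 + 1**2)**2) = 128868 + sqrt(240100 + (0 + 1)**2) = 128868 + sqrt(240100 + 1**2) = 128868 + sqrt(240100 + 1) = 128868 + sqrt(240101)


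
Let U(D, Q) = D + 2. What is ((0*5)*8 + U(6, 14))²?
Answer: 64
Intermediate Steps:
U(D, Q) = 2 + D
((0*5)*8 + U(6, 14))² = ((0*5)*8 + (2 + 6))² = (0*8 + 8)² = (0 + 8)² = 8² = 64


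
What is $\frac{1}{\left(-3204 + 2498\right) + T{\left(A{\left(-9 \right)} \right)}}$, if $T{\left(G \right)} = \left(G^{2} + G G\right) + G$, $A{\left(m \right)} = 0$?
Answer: $- \frac{1}{706} \approx -0.0014164$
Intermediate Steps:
$T{\left(G \right)} = G + 2 G^{2}$ ($T{\left(G \right)} = \left(G^{2} + G^{2}\right) + G = 2 G^{2} + G = G + 2 G^{2}$)
$\frac{1}{\left(-3204 + 2498\right) + T{\left(A{\left(-9 \right)} \right)}} = \frac{1}{\left(-3204 + 2498\right) + 0 \left(1 + 2 \cdot 0\right)} = \frac{1}{-706 + 0 \left(1 + 0\right)} = \frac{1}{-706 + 0 \cdot 1} = \frac{1}{-706 + 0} = \frac{1}{-706} = - \frac{1}{706}$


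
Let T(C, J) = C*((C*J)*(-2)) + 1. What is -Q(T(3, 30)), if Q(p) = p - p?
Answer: 0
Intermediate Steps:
T(C, J) = 1 - 2*J*C² (T(C, J) = C*(-2*C*J) + 1 = -2*J*C² + 1 = 1 - 2*J*C²)
Q(p) = 0
-Q(T(3, 30)) = -1*0 = 0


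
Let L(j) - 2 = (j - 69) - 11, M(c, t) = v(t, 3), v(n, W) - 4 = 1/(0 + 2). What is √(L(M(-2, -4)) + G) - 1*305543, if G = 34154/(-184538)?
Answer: -305543 + I*√2509291808986/184538 ≈ -3.0554e+5 + 8.584*I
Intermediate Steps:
v(n, W) = 9/2 (v(n, W) = 4 + 1/(0 + 2) = 4 + 1/2 = 4 + ½ = 9/2)
M(c, t) = 9/2
L(j) = -78 + j (L(j) = 2 + ((j - 69) - 11) = 2 + ((-69 + j) - 11) = 2 + (-80 + j) = -78 + j)
G = -17077/92269 (G = 34154*(-1/184538) = -17077/92269 ≈ -0.18508)
√(L(M(-2, -4)) + G) - 1*305543 = √((-78 + 9/2) - 17077/92269) - 1*305543 = √(-147/2 - 17077/92269) - 305543 = √(-13597697/184538) - 305543 = I*√2509291808986/184538 - 305543 = -305543 + I*√2509291808986/184538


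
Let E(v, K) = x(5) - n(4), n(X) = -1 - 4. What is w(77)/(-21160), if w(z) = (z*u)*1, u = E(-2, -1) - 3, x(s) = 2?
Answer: -77/5290 ≈ -0.014556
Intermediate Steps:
n(X) = -5
E(v, K) = 7 (E(v, K) = 2 - 1*(-5) = 2 + 5 = 7)
u = 4 (u = 7 - 3 = 4)
w(z) = 4*z (w(z) = (z*4)*1 = (4*z)*1 = 4*z)
w(77)/(-21160) = (4*77)/(-21160) = 308*(-1/21160) = -77/5290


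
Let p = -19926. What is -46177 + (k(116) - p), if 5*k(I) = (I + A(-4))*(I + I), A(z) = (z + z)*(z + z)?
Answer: -17899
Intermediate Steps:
A(z) = 4*z² (A(z) = (2*z)*(2*z) = 4*z²)
k(I) = 2*I*(64 + I)/5 (k(I) = ((I + 4*(-4)²)*(I + I))/5 = ((I + 4*16)*(2*I))/5 = ((I + 64)*(2*I))/5 = ((64 + I)*(2*I))/5 = (2*I*(64 + I))/5 = 2*I*(64 + I)/5)
-46177 + (k(116) - p) = -46177 + ((⅖)*116*(64 + 116) - 1*(-19926)) = -46177 + ((⅖)*116*180 + 19926) = -46177 + (8352 + 19926) = -46177 + 28278 = -17899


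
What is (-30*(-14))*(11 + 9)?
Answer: 8400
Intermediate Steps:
(-30*(-14))*(11 + 9) = 420*20 = 8400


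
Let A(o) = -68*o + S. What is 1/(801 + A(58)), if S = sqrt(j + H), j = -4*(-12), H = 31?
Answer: -3143/9878370 - sqrt(79)/9878370 ≈ -0.00031907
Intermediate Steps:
j = 48
S = sqrt(79) (S = sqrt(48 + 31) = sqrt(79) ≈ 8.8882)
A(o) = sqrt(79) - 68*o (A(o) = -68*o + sqrt(79) = sqrt(79) - 68*o)
1/(801 + A(58)) = 1/(801 + (sqrt(79) - 68*58)) = 1/(801 + (sqrt(79) - 3944)) = 1/(801 + (-3944 + sqrt(79))) = 1/(-3143 + sqrt(79))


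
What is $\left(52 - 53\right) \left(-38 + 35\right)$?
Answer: $3$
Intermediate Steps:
$\left(52 - 53\right) \left(-38 + 35\right) = \left(52 - 53\right) \left(-3\right) = \left(-1\right) \left(-3\right) = 3$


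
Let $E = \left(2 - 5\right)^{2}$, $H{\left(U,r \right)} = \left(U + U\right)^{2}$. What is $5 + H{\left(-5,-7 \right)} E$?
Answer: $905$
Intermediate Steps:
$H{\left(U,r \right)} = 4 U^{2}$ ($H{\left(U,r \right)} = \left(2 U\right)^{2} = 4 U^{2}$)
$E = 9$ ($E = \left(-3\right)^{2} = 9$)
$5 + H{\left(-5,-7 \right)} E = 5 + 4 \left(-5\right)^{2} \cdot 9 = 5 + 4 \cdot 25 \cdot 9 = 5 + 100 \cdot 9 = 5 + 900 = 905$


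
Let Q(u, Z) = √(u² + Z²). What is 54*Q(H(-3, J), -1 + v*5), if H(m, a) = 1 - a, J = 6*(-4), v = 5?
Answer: 54*√1201 ≈ 1871.4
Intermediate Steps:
J = -24
Q(u, Z) = √(Z² + u²)
54*Q(H(-3, J), -1 + v*5) = 54*√((-1 + 5*5)² + (1 - 1*(-24))²) = 54*√((-1 + 25)² + (1 + 24)²) = 54*√(24² + 25²) = 54*√(576 + 625) = 54*√1201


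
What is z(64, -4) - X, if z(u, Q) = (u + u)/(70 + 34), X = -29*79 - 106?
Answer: 31177/13 ≈ 2398.2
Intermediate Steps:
X = -2397 (X = -2291 - 106 = -2397)
z(u, Q) = u/52 (z(u, Q) = (2*u)/104 = (2*u)*(1/104) = u/52)
z(64, -4) - X = (1/52)*64 - 1*(-2397) = 16/13 + 2397 = 31177/13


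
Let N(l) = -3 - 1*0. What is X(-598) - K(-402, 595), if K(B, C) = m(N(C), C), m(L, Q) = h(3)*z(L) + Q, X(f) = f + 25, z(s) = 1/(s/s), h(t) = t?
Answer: -1171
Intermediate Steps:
N(l) = -3 (N(l) = -3 + 0 = -3)
z(s) = 1 (z(s) = 1/1 = 1)
X(f) = 25 + f
m(L, Q) = 3 + Q (m(L, Q) = 3*1 + Q = 3 + Q)
K(B, C) = 3 + C
X(-598) - K(-402, 595) = (25 - 598) - (3 + 595) = -573 - 1*598 = -573 - 598 = -1171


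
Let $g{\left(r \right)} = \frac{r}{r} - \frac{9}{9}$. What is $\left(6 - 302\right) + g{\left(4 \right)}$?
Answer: $-296$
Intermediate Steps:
$g{\left(r \right)} = 0$ ($g{\left(r \right)} = 1 - 1 = 0$)
$\left(6 - 302\right) + g{\left(4 \right)} = \left(6 - 302\right) + 0 = -296 + 0 = -296$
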